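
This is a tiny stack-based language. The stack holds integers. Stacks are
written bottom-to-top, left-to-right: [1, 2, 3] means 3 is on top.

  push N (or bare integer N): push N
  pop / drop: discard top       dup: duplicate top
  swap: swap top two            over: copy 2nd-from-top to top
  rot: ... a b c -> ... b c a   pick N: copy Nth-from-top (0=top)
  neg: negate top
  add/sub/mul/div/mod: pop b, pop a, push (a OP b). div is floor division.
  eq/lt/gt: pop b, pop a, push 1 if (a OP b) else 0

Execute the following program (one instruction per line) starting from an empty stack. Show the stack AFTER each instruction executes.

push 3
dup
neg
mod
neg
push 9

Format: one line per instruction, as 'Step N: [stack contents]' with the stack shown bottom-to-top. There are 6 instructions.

Step 1: [3]
Step 2: [3, 3]
Step 3: [3, -3]
Step 4: [0]
Step 5: [0]
Step 6: [0, 9]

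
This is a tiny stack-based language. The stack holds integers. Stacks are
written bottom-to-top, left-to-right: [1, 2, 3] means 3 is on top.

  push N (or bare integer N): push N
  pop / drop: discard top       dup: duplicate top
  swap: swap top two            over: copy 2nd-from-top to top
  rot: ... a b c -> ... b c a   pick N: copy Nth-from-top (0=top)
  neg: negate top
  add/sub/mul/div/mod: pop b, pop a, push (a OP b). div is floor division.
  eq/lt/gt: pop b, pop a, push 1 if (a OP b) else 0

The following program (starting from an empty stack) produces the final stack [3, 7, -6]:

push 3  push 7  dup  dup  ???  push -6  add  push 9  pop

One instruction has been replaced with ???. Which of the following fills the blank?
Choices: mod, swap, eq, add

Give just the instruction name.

Stack before ???: [3, 7, 7, 7]
Stack after ???:  [3, 7, 0]
Checking each choice:
  mod: MATCH
  swap: produces [3, 7, 7, 1]
  eq: produces [3, 7, -5]
  add: produces [3, 7, 8]


Answer: mod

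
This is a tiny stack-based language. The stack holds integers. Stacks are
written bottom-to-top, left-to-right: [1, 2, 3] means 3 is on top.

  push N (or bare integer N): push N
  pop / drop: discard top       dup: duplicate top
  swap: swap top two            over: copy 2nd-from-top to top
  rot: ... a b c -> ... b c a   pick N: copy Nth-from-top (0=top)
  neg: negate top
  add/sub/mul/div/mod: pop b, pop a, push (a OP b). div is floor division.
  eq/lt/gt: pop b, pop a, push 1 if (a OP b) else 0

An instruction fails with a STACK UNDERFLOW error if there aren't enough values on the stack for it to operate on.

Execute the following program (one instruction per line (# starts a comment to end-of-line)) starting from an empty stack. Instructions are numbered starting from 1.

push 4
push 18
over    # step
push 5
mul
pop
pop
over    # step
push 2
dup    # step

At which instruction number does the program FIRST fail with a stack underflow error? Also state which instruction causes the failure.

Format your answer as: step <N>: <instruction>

Step 1 ('push 4'): stack = [4], depth = 1
Step 2 ('push 18'): stack = [4, 18], depth = 2
Step 3 ('over'): stack = [4, 18, 4], depth = 3
Step 4 ('push 5'): stack = [4, 18, 4, 5], depth = 4
Step 5 ('mul'): stack = [4, 18, 20], depth = 3
Step 6 ('pop'): stack = [4, 18], depth = 2
Step 7 ('pop'): stack = [4], depth = 1
Step 8 ('over'): needs 2 value(s) but depth is 1 — STACK UNDERFLOW

Answer: step 8: over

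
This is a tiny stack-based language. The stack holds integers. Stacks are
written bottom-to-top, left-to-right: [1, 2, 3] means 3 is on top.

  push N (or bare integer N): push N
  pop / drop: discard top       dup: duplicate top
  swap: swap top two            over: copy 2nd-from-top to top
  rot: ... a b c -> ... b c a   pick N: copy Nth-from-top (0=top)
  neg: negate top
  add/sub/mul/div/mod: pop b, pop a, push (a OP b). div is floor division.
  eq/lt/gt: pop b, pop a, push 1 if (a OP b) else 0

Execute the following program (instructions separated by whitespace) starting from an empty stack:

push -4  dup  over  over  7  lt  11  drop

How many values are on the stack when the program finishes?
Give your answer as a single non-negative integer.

Answer: 4

Derivation:
After 'push -4': stack = [-4] (depth 1)
After 'dup': stack = [-4, -4] (depth 2)
After 'over': stack = [-4, -4, -4] (depth 3)
After 'over': stack = [-4, -4, -4, -4] (depth 4)
After 'push 7': stack = [-4, -4, -4, -4, 7] (depth 5)
After 'lt': stack = [-4, -4, -4, 1] (depth 4)
After 'push 11': stack = [-4, -4, -4, 1, 11] (depth 5)
After 'drop': stack = [-4, -4, -4, 1] (depth 4)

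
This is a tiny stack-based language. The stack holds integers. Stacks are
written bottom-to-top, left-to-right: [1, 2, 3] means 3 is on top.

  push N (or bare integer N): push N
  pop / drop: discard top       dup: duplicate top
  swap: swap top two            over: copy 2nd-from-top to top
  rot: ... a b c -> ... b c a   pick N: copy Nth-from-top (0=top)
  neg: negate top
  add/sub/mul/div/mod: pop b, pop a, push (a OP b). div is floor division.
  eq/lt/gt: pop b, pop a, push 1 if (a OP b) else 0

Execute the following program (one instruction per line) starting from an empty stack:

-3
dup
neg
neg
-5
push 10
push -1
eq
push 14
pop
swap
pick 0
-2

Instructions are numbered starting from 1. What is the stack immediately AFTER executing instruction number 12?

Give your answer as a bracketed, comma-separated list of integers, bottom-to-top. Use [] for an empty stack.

Answer: [-3, -3, 0, -5, -5]

Derivation:
Step 1 ('-3'): [-3]
Step 2 ('dup'): [-3, -3]
Step 3 ('neg'): [-3, 3]
Step 4 ('neg'): [-3, -3]
Step 5 ('-5'): [-3, -3, -5]
Step 6 ('push 10'): [-3, -3, -5, 10]
Step 7 ('push -1'): [-3, -3, -5, 10, -1]
Step 8 ('eq'): [-3, -3, -5, 0]
Step 9 ('push 14'): [-3, -3, -5, 0, 14]
Step 10 ('pop'): [-3, -3, -5, 0]
Step 11 ('swap'): [-3, -3, 0, -5]
Step 12 ('pick 0'): [-3, -3, 0, -5, -5]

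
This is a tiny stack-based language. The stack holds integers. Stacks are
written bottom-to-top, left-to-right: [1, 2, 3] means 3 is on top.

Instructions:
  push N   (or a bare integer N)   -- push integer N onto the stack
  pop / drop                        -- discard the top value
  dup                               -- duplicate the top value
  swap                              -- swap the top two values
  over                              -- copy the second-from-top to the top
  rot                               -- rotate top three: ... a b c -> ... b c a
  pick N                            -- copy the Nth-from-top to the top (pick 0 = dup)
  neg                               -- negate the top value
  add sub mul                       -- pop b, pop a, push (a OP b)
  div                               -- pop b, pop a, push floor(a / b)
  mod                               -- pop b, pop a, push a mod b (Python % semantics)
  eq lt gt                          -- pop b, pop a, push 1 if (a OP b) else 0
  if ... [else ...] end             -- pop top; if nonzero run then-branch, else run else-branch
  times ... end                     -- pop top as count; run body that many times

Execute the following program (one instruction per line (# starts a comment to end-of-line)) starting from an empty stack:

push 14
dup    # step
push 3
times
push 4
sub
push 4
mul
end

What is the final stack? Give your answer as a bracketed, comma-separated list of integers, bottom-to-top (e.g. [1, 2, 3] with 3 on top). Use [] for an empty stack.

Answer: [14, 560]

Derivation:
After 'push 14': [14]
After 'dup': [14, 14]
After 'push 3': [14, 14, 3]
After 'times': [14, 14]
After 'push 4': [14, 14, 4]
After 'sub': [14, 10]
After 'push 4': [14, 10, 4]
After 'mul': [14, 40]
After 'push 4': [14, 40, 4]
After 'sub': [14, 36]
After 'push 4': [14, 36, 4]
After 'mul': [14, 144]
After 'push 4': [14, 144, 4]
After 'sub': [14, 140]
After 'push 4': [14, 140, 4]
After 'mul': [14, 560]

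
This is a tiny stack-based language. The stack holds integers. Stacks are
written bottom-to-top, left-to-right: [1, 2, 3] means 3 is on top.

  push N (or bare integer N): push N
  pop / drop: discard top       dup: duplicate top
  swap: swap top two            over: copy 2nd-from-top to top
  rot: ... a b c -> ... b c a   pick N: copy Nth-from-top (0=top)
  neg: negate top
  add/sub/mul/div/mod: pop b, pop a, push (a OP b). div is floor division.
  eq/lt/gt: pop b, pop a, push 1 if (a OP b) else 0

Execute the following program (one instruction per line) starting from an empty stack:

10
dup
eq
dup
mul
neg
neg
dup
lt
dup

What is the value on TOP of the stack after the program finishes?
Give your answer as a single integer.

Answer: 0

Derivation:
After 'push 10': [10]
After 'dup': [10, 10]
After 'eq': [1]
After 'dup': [1, 1]
After 'mul': [1]
After 'neg': [-1]
After 'neg': [1]
After 'dup': [1, 1]
After 'lt': [0]
After 'dup': [0, 0]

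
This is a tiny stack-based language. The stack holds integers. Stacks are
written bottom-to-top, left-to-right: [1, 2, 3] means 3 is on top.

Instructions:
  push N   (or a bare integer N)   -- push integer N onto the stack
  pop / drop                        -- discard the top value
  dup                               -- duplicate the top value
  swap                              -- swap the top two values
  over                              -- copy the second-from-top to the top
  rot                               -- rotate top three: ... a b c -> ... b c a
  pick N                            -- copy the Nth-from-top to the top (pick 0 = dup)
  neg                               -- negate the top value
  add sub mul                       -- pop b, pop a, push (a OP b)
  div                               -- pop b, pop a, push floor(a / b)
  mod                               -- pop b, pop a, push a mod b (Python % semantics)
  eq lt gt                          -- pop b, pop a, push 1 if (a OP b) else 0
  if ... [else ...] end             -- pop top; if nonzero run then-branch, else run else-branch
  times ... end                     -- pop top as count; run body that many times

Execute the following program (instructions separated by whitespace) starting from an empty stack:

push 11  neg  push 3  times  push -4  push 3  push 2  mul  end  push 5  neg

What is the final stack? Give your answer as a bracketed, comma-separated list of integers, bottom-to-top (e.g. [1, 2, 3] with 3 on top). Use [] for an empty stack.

After 'push 11': [11]
After 'neg': [-11]
After 'push 3': [-11, 3]
After 'times': [-11]
After 'push -4': [-11, -4]
After 'push 3': [-11, -4, 3]
After 'push 2': [-11, -4, 3, 2]
After 'mul': [-11, -4, 6]
After 'push -4': [-11, -4, 6, -4]
After 'push 3': [-11, -4, 6, -4, 3]
After 'push 2': [-11, -4, 6, -4, 3, 2]
After 'mul': [-11, -4, 6, -4, 6]
After 'push -4': [-11, -4, 6, -4, 6, -4]
After 'push 3': [-11, -4, 6, -4, 6, -4, 3]
After 'push 2': [-11, -4, 6, -4, 6, -4, 3, 2]
After 'mul': [-11, -4, 6, -4, 6, -4, 6]
After 'push 5': [-11, -4, 6, -4, 6, -4, 6, 5]
After 'neg': [-11, -4, 6, -4, 6, -4, 6, -5]

Answer: [-11, -4, 6, -4, 6, -4, 6, -5]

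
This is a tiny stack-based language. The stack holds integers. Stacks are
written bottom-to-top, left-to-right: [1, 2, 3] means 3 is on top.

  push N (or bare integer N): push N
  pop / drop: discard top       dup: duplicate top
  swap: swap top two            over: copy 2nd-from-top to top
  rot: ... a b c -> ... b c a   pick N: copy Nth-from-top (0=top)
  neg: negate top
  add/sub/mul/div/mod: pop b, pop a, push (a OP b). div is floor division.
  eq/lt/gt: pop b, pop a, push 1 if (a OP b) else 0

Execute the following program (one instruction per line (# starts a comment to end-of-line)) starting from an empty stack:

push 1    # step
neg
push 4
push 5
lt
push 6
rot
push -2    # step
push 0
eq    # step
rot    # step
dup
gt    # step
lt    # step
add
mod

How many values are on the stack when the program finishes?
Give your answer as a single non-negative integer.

Answer: 1

Derivation:
After 'push 1': stack = [1] (depth 1)
After 'neg': stack = [-1] (depth 1)
After 'push 4': stack = [-1, 4] (depth 2)
After 'push 5': stack = [-1, 4, 5] (depth 3)
After 'lt': stack = [-1, 1] (depth 2)
After 'push 6': stack = [-1, 1, 6] (depth 3)
After 'rot': stack = [1, 6, -1] (depth 3)
After 'push -2': stack = [1, 6, -1, -2] (depth 4)
After 'push 0': stack = [1, 6, -1, -2, 0] (depth 5)
After 'eq': stack = [1, 6, -1, 0] (depth 4)
After 'rot': stack = [1, -1, 0, 6] (depth 4)
After 'dup': stack = [1, -1, 0, 6, 6] (depth 5)
After 'gt': stack = [1, -1, 0, 0] (depth 4)
After 'lt': stack = [1, -1, 0] (depth 3)
After 'add': stack = [1, -1] (depth 2)
After 'mod': stack = [0] (depth 1)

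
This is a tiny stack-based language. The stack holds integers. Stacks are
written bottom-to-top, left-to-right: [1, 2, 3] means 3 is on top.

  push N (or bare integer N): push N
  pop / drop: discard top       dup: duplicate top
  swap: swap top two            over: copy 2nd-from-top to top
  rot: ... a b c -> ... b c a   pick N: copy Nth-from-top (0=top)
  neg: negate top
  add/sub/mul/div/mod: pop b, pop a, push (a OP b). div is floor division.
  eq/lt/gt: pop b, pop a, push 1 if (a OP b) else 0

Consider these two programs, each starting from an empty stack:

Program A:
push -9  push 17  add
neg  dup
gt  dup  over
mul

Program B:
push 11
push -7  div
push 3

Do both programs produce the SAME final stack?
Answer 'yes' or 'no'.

Program A trace:
  After 'push -9': [-9]
  After 'push 17': [-9, 17]
  After 'add': [8]
  After 'neg': [-8]
  After 'dup': [-8, -8]
  After 'gt': [0]
  After 'dup': [0, 0]
  After 'over': [0, 0, 0]
  After 'mul': [0, 0]
Program A final stack: [0, 0]

Program B trace:
  After 'push 11': [11]
  After 'push -7': [11, -7]
  After 'div': [-2]
  After 'push 3': [-2, 3]
Program B final stack: [-2, 3]
Same: no

Answer: no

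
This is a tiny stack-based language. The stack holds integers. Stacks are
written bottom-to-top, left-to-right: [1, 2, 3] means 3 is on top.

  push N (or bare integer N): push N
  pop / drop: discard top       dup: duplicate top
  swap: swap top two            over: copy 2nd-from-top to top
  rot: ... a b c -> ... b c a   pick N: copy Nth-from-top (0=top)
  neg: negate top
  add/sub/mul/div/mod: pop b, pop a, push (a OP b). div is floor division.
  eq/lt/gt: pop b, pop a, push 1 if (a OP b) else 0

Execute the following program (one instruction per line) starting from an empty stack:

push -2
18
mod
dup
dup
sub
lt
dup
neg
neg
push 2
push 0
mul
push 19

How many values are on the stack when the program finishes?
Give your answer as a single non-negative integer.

Answer: 4

Derivation:
After 'push -2': stack = [-2] (depth 1)
After 'push 18': stack = [-2, 18] (depth 2)
After 'mod': stack = [16] (depth 1)
After 'dup': stack = [16, 16] (depth 2)
After 'dup': stack = [16, 16, 16] (depth 3)
After 'sub': stack = [16, 0] (depth 2)
After 'lt': stack = [0] (depth 1)
After 'dup': stack = [0, 0] (depth 2)
After 'neg': stack = [0, 0] (depth 2)
After 'neg': stack = [0, 0] (depth 2)
After 'push 2': stack = [0, 0, 2] (depth 3)
After 'push 0': stack = [0, 0, 2, 0] (depth 4)
After 'mul': stack = [0, 0, 0] (depth 3)
After 'push 19': stack = [0, 0, 0, 19] (depth 4)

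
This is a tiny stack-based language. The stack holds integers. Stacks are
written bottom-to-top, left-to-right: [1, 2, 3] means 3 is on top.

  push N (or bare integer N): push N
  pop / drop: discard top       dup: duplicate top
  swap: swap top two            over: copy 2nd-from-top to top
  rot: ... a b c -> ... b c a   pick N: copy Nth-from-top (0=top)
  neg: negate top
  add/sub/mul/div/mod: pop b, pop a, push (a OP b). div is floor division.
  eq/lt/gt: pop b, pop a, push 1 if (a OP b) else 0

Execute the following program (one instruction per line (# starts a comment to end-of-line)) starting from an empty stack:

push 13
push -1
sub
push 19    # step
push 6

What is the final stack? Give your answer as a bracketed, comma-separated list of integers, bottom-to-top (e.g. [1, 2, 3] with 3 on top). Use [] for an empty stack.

After 'push 13': [13]
After 'push -1': [13, -1]
After 'sub': [14]
After 'push 19': [14, 19]
After 'push 6': [14, 19, 6]

Answer: [14, 19, 6]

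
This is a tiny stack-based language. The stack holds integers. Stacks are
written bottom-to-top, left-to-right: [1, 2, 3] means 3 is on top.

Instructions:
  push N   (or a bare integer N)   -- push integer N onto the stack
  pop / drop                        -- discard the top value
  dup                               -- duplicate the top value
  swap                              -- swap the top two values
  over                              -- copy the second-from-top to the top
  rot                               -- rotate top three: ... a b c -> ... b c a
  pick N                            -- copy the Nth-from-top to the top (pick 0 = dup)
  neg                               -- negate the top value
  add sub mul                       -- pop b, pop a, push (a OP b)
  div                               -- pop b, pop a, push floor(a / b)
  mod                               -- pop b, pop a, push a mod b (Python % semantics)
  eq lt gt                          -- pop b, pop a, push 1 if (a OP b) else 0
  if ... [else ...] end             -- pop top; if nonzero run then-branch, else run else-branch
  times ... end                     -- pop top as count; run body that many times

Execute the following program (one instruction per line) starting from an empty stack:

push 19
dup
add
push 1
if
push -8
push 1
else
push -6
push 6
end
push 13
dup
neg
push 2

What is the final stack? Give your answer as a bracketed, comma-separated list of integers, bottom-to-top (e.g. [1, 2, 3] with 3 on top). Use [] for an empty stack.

Answer: [38, -8, 1, 13, -13, 2]

Derivation:
After 'push 19': [19]
After 'dup': [19, 19]
After 'add': [38]
After 'push 1': [38, 1]
After 'if': [38]
After 'push -8': [38, -8]
After 'push 1': [38, -8, 1]
After 'push 13': [38, -8, 1, 13]
After 'dup': [38, -8, 1, 13, 13]
After 'neg': [38, -8, 1, 13, -13]
After 'push 2': [38, -8, 1, 13, -13, 2]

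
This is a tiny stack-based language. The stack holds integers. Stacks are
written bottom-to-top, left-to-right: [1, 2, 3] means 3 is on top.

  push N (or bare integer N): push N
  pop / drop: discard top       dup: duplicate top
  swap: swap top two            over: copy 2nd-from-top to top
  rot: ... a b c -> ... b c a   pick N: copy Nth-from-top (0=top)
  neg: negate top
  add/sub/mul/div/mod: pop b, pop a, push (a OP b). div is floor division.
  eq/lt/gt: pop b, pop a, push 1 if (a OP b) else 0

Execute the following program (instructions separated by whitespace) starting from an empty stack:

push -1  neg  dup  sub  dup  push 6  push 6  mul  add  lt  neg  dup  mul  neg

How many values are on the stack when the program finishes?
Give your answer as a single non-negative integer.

Answer: 1

Derivation:
After 'push -1': stack = [-1] (depth 1)
After 'neg': stack = [1] (depth 1)
After 'dup': stack = [1, 1] (depth 2)
After 'sub': stack = [0] (depth 1)
After 'dup': stack = [0, 0] (depth 2)
After 'push 6': stack = [0, 0, 6] (depth 3)
After 'push 6': stack = [0, 0, 6, 6] (depth 4)
After 'mul': stack = [0, 0, 36] (depth 3)
After 'add': stack = [0, 36] (depth 2)
After 'lt': stack = [1] (depth 1)
After 'neg': stack = [-1] (depth 1)
After 'dup': stack = [-1, -1] (depth 2)
After 'mul': stack = [1] (depth 1)
After 'neg': stack = [-1] (depth 1)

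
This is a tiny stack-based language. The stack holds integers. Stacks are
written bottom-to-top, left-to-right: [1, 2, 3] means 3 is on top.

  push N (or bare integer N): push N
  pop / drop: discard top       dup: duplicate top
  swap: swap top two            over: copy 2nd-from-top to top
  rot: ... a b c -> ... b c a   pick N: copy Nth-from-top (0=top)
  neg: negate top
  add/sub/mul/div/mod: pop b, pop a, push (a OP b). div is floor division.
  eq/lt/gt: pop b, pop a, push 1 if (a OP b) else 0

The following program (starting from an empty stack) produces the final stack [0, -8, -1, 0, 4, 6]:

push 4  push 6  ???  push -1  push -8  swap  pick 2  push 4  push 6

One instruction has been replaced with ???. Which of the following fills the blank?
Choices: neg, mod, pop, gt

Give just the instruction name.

Stack before ???: [4, 6]
Stack after ???:  [0]
Checking each choice:
  neg: produces [4, -6, -8, -1, -6, 4, 6]
  mod: produces [4, -8, -1, 4, 4, 6]
  pop: produces [4, -8, -1, 4, 4, 6]
  gt: MATCH


Answer: gt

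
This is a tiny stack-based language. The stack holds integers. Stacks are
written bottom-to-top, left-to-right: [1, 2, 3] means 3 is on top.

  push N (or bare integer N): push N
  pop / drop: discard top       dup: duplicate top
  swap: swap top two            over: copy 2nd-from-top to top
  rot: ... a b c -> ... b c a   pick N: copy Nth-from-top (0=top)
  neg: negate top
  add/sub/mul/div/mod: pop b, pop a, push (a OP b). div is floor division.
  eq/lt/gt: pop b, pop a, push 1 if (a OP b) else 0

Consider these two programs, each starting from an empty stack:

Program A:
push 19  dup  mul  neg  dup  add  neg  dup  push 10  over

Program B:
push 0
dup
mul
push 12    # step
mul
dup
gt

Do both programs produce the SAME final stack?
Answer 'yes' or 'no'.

Answer: no

Derivation:
Program A trace:
  After 'push 19': [19]
  After 'dup': [19, 19]
  After 'mul': [361]
  After 'neg': [-361]
  After 'dup': [-361, -361]
  After 'add': [-722]
  After 'neg': [722]
  After 'dup': [722, 722]
  After 'push 10': [722, 722, 10]
  After 'over': [722, 722, 10, 722]
Program A final stack: [722, 722, 10, 722]

Program B trace:
  After 'push 0': [0]
  After 'dup': [0, 0]
  After 'mul': [0]
  After 'push 12': [0, 12]
  After 'mul': [0]
  After 'dup': [0, 0]
  After 'gt': [0]
Program B final stack: [0]
Same: no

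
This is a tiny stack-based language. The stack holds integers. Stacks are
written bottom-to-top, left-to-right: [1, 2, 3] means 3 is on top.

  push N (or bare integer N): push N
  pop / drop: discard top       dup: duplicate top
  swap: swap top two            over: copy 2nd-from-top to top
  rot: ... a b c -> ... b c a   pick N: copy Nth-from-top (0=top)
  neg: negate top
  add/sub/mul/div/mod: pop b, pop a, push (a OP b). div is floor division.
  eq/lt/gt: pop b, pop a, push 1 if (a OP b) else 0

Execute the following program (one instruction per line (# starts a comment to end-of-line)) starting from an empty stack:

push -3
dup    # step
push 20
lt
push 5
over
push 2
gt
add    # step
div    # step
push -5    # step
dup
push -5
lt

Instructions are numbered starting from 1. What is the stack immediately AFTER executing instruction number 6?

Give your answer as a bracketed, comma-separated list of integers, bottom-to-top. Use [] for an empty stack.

Answer: [-3, 1, 5, 1]

Derivation:
Step 1 ('push -3'): [-3]
Step 2 ('dup'): [-3, -3]
Step 3 ('push 20'): [-3, -3, 20]
Step 4 ('lt'): [-3, 1]
Step 5 ('push 5'): [-3, 1, 5]
Step 6 ('over'): [-3, 1, 5, 1]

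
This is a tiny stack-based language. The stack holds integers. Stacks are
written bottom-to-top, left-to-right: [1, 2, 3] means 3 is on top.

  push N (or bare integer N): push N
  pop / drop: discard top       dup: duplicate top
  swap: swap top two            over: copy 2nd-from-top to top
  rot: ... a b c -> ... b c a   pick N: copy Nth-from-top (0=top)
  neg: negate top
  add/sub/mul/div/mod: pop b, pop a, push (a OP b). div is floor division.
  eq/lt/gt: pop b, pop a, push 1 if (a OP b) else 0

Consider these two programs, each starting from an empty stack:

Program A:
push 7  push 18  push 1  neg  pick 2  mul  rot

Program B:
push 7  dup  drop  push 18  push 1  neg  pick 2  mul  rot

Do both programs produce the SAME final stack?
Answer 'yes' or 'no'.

Answer: yes

Derivation:
Program A trace:
  After 'push 7': [7]
  After 'push 18': [7, 18]
  After 'push 1': [7, 18, 1]
  After 'neg': [7, 18, -1]
  After 'pick 2': [7, 18, -1, 7]
  After 'mul': [7, 18, -7]
  After 'rot': [18, -7, 7]
Program A final stack: [18, -7, 7]

Program B trace:
  After 'push 7': [7]
  After 'dup': [7, 7]
  After 'drop': [7]
  After 'push 18': [7, 18]
  After 'push 1': [7, 18, 1]
  After 'neg': [7, 18, -1]
  After 'pick 2': [7, 18, -1, 7]
  After 'mul': [7, 18, -7]
  After 'rot': [18, -7, 7]
Program B final stack: [18, -7, 7]
Same: yes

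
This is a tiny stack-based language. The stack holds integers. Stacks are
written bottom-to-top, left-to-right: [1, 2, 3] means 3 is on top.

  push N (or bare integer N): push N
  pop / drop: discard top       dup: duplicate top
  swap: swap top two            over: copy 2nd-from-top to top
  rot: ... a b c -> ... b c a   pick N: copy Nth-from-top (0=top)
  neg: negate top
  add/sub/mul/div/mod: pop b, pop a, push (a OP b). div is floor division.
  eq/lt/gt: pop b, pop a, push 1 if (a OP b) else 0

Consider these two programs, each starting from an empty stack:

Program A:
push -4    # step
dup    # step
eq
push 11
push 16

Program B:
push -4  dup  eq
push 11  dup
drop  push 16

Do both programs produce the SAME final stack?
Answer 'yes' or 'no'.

Program A trace:
  After 'push -4': [-4]
  After 'dup': [-4, -4]
  After 'eq': [1]
  After 'push 11': [1, 11]
  After 'push 16': [1, 11, 16]
Program A final stack: [1, 11, 16]

Program B trace:
  After 'push -4': [-4]
  After 'dup': [-4, -4]
  After 'eq': [1]
  After 'push 11': [1, 11]
  After 'dup': [1, 11, 11]
  After 'drop': [1, 11]
  After 'push 16': [1, 11, 16]
Program B final stack: [1, 11, 16]
Same: yes

Answer: yes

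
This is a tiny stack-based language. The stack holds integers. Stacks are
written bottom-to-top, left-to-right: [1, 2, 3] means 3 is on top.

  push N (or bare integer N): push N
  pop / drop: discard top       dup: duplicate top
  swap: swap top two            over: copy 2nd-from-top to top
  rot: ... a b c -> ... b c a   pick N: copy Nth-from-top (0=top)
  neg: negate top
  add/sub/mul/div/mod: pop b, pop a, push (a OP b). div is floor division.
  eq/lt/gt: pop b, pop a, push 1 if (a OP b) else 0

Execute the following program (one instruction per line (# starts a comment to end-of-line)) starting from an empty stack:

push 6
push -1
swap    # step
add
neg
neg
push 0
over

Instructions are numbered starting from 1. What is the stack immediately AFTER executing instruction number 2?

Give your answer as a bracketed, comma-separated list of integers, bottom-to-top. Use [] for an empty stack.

Answer: [6, -1]

Derivation:
Step 1 ('push 6'): [6]
Step 2 ('push -1'): [6, -1]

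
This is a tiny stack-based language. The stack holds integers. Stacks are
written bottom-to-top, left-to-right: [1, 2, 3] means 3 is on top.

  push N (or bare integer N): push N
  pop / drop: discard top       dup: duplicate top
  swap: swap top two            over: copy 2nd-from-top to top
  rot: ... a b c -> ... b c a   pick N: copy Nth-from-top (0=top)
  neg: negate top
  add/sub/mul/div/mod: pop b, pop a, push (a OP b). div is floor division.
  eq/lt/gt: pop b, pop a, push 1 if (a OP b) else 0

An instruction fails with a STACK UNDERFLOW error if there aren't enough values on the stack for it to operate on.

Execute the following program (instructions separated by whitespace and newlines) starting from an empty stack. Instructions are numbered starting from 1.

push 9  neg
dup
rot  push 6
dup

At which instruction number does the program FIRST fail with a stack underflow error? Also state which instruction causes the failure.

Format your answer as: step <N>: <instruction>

Answer: step 4: rot

Derivation:
Step 1 ('push 9'): stack = [9], depth = 1
Step 2 ('neg'): stack = [-9], depth = 1
Step 3 ('dup'): stack = [-9, -9], depth = 2
Step 4 ('rot'): needs 3 value(s) but depth is 2 — STACK UNDERFLOW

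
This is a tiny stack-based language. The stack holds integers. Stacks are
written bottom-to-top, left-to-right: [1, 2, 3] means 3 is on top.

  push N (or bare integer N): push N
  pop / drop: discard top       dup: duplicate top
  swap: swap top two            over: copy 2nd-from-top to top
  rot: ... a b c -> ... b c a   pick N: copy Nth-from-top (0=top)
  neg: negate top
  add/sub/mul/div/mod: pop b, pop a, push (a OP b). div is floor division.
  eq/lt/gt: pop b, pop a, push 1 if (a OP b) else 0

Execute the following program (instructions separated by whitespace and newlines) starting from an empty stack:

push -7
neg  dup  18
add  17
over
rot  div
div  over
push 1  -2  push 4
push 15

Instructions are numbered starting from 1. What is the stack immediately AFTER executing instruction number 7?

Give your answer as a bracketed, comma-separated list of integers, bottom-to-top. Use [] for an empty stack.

Step 1 ('push -7'): [-7]
Step 2 ('neg'): [7]
Step 3 ('dup'): [7, 7]
Step 4 ('18'): [7, 7, 18]
Step 5 ('add'): [7, 25]
Step 6 ('17'): [7, 25, 17]
Step 7 ('over'): [7, 25, 17, 25]

Answer: [7, 25, 17, 25]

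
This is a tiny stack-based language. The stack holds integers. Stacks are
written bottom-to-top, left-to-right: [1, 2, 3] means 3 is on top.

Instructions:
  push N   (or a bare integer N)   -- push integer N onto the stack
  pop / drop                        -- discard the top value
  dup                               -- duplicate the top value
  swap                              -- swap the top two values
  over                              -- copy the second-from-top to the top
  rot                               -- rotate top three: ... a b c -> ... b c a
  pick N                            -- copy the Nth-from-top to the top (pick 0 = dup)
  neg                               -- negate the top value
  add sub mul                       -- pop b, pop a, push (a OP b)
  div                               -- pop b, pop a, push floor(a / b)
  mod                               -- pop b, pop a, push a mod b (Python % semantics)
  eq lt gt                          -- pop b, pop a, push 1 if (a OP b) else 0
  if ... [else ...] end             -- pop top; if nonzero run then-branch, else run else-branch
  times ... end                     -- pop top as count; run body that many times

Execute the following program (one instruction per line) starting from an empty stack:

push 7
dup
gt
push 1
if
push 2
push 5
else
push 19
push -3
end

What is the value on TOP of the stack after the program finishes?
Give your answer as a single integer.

After 'push 7': [7]
After 'dup': [7, 7]
After 'gt': [0]
After 'push 1': [0, 1]
After 'if': [0]
After 'push 2': [0, 2]
After 'push 5': [0, 2, 5]

Answer: 5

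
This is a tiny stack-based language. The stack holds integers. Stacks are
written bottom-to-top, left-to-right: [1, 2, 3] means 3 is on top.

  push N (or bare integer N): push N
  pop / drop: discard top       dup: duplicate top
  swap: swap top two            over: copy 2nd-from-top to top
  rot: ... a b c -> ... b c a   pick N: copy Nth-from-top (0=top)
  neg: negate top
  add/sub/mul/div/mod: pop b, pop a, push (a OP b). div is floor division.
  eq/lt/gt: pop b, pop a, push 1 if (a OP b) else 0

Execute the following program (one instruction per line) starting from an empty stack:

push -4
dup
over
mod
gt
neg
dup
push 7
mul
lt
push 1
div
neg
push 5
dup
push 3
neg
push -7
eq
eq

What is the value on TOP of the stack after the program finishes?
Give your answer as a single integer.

Answer: 0

Derivation:
After 'push -4': [-4]
After 'dup': [-4, -4]
After 'over': [-4, -4, -4]
After 'mod': [-4, 0]
After 'gt': [0]
After 'neg': [0]
After 'dup': [0, 0]
After 'push 7': [0, 0, 7]
After 'mul': [0, 0]
After 'lt': [0]
After 'push 1': [0, 1]
After 'div': [0]
After 'neg': [0]
After 'push 5': [0, 5]
After 'dup': [0, 5, 5]
After 'push 3': [0, 5, 5, 3]
After 'neg': [0, 5, 5, -3]
After 'push -7': [0, 5, 5, -3, -7]
After 'eq': [0, 5, 5, 0]
After 'eq': [0, 5, 0]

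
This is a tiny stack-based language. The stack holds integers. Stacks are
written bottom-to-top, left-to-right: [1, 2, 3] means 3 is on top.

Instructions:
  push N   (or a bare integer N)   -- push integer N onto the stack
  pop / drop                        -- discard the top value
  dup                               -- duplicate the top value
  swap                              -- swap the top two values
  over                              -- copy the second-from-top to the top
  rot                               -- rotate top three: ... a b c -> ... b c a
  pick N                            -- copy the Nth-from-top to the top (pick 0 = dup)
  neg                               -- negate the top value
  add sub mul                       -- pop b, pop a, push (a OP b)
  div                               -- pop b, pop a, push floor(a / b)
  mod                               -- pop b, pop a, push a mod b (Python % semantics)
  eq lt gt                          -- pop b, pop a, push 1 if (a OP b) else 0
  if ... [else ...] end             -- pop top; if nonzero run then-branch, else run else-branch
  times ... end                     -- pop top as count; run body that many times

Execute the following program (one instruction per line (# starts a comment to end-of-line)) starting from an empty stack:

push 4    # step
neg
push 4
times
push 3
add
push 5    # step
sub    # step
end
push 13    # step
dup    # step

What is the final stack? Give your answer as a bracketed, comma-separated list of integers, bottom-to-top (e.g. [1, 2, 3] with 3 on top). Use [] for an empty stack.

Answer: [-12, 13, 13]

Derivation:
After 'push 4': [4]
After 'neg': [-4]
After 'push 4': [-4, 4]
After 'times': [-4]
After 'push 3': [-4, 3]
After 'add': [-1]
After 'push 5': [-1, 5]
After 'sub': [-6]
After 'push 3': [-6, 3]
After 'add': [-3]
After 'push 5': [-3, 5]
After 'sub': [-8]
After 'push 3': [-8, 3]
After 'add': [-5]
After 'push 5': [-5, 5]
After 'sub': [-10]
After 'push 3': [-10, 3]
After 'add': [-7]
After 'push 5': [-7, 5]
After 'sub': [-12]
After 'push 13': [-12, 13]
After 'dup': [-12, 13, 13]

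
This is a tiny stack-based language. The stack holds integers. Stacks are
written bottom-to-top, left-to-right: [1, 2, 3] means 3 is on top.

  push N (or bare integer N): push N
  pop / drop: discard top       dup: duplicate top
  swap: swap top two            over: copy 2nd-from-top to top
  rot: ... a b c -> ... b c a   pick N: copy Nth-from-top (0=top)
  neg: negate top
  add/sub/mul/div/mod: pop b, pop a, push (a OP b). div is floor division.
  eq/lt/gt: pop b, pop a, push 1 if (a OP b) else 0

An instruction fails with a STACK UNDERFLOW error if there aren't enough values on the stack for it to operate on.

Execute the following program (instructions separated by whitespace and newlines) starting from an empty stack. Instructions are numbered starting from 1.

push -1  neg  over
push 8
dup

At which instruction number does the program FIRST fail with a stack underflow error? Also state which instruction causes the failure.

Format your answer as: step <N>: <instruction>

Step 1 ('push -1'): stack = [-1], depth = 1
Step 2 ('neg'): stack = [1], depth = 1
Step 3 ('over'): needs 2 value(s) but depth is 1 — STACK UNDERFLOW

Answer: step 3: over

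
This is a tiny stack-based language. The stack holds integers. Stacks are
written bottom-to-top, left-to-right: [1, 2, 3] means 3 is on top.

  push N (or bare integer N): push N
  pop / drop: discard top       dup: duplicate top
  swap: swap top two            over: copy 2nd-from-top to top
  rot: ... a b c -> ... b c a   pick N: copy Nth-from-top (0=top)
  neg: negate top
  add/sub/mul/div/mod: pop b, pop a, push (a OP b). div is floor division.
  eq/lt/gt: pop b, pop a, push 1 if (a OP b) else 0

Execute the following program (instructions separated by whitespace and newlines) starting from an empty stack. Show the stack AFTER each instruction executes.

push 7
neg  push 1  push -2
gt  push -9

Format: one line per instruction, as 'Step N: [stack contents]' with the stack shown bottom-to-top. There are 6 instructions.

Step 1: [7]
Step 2: [-7]
Step 3: [-7, 1]
Step 4: [-7, 1, -2]
Step 5: [-7, 1]
Step 6: [-7, 1, -9]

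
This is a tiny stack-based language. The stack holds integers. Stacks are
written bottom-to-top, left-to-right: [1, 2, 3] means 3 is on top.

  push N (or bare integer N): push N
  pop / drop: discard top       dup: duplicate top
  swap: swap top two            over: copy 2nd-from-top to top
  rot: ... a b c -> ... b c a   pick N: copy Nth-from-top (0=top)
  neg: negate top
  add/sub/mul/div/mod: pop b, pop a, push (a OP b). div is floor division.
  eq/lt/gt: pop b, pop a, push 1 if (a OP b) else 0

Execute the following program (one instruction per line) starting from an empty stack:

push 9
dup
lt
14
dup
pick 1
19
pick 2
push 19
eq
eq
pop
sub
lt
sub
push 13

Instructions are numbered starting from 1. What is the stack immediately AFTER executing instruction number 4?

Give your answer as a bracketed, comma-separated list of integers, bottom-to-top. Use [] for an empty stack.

Answer: [0, 14]

Derivation:
Step 1 ('push 9'): [9]
Step 2 ('dup'): [9, 9]
Step 3 ('lt'): [0]
Step 4 ('14'): [0, 14]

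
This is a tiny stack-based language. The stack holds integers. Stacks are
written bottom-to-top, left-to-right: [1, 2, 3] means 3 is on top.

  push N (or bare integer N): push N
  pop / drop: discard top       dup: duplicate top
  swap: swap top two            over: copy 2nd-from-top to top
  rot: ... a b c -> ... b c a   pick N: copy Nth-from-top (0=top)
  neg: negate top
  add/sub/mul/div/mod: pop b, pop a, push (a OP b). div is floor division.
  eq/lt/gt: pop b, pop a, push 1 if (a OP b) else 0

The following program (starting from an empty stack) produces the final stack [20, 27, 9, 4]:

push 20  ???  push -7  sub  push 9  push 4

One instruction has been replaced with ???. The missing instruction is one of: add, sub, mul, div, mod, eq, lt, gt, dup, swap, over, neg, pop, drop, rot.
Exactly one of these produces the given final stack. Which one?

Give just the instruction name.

Answer: dup

Derivation:
Stack before ???: [20]
Stack after ???:  [20, 20]
The instruction that transforms [20] -> [20, 20] is: dup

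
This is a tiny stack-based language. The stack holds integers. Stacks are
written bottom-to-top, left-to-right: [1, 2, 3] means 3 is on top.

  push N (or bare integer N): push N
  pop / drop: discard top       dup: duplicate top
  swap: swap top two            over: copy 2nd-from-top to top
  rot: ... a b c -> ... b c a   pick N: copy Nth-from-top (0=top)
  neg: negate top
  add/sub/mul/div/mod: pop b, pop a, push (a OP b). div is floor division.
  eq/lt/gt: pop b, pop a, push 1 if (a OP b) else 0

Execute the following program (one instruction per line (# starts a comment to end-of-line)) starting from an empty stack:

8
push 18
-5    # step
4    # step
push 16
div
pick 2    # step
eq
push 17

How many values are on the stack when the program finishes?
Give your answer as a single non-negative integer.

Answer: 5

Derivation:
After 'push 8': stack = [8] (depth 1)
After 'push 18': stack = [8, 18] (depth 2)
After 'push -5': stack = [8, 18, -5] (depth 3)
After 'push 4': stack = [8, 18, -5, 4] (depth 4)
After 'push 16': stack = [8, 18, -5, 4, 16] (depth 5)
After 'div': stack = [8, 18, -5, 0] (depth 4)
After 'pick 2': stack = [8, 18, -5, 0, 18] (depth 5)
After 'eq': stack = [8, 18, -5, 0] (depth 4)
After 'push 17': stack = [8, 18, -5, 0, 17] (depth 5)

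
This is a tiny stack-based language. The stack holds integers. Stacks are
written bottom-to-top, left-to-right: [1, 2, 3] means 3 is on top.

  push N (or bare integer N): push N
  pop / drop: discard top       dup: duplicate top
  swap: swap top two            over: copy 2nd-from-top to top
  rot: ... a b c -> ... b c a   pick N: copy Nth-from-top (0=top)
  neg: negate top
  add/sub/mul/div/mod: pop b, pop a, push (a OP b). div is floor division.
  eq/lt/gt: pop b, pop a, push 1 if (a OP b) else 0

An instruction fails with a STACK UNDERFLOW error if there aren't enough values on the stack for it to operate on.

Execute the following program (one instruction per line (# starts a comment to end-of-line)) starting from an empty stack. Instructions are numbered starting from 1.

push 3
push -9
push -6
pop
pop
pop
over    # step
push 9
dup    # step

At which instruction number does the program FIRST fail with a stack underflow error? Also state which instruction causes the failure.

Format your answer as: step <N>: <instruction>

Step 1 ('push 3'): stack = [3], depth = 1
Step 2 ('push -9'): stack = [3, -9], depth = 2
Step 3 ('push -6'): stack = [3, -9, -6], depth = 3
Step 4 ('pop'): stack = [3, -9], depth = 2
Step 5 ('pop'): stack = [3], depth = 1
Step 6 ('pop'): stack = [], depth = 0
Step 7 ('over'): needs 2 value(s) but depth is 0 — STACK UNDERFLOW

Answer: step 7: over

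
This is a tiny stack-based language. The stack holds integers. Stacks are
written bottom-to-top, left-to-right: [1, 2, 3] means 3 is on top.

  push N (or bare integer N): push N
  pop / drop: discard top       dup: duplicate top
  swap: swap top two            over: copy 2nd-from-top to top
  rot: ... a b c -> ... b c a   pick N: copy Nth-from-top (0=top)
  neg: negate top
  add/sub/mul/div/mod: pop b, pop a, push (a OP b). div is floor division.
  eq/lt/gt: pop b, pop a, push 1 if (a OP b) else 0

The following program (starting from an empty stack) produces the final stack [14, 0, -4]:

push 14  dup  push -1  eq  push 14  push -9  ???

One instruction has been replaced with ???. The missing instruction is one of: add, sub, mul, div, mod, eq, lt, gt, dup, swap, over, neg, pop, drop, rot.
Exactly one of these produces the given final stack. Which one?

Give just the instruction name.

Answer: mod

Derivation:
Stack before ???: [14, 0, 14, -9]
Stack after ???:  [14, 0, -4]
The instruction that transforms [14, 0, 14, -9] -> [14, 0, -4] is: mod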